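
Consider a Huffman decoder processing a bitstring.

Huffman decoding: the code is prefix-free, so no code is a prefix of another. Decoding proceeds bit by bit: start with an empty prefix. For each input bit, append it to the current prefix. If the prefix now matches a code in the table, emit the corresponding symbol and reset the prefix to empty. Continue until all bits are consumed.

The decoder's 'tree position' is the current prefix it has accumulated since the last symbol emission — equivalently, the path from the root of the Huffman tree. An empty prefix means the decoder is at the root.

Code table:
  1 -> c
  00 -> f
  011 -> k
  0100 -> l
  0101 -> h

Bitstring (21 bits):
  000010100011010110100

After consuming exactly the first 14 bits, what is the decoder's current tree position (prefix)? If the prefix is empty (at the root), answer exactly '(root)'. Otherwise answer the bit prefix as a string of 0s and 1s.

Bit 0: prefix='0' (no match yet)
Bit 1: prefix='00' -> emit 'f', reset
Bit 2: prefix='0' (no match yet)
Bit 3: prefix='00' -> emit 'f', reset
Bit 4: prefix='1' -> emit 'c', reset
Bit 5: prefix='0' (no match yet)
Bit 6: prefix='01' (no match yet)
Bit 7: prefix='010' (no match yet)
Bit 8: prefix='0100' -> emit 'l', reset
Bit 9: prefix='0' (no match yet)
Bit 10: prefix='01' (no match yet)
Bit 11: prefix='011' -> emit 'k', reset
Bit 12: prefix='0' (no match yet)
Bit 13: prefix='01' (no match yet)

Answer: 01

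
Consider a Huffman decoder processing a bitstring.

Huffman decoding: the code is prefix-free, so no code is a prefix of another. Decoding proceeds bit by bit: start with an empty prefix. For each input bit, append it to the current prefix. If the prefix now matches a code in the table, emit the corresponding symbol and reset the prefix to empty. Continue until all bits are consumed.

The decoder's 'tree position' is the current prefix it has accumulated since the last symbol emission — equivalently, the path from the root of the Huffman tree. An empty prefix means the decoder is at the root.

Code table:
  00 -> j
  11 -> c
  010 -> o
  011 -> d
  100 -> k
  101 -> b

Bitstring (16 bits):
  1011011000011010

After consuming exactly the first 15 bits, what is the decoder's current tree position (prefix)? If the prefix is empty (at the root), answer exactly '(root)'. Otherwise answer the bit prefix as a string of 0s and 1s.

Bit 0: prefix='1' (no match yet)
Bit 1: prefix='10' (no match yet)
Bit 2: prefix='101' -> emit 'b', reset
Bit 3: prefix='1' (no match yet)
Bit 4: prefix='10' (no match yet)
Bit 5: prefix='101' -> emit 'b', reset
Bit 6: prefix='1' (no match yet)
Bit 7: prefix='10' (no match yet)
Bit 8: prefix='100' -> emit 'k', reset
Bit 9: prefix='0' (no match yet)
Bit 10: prefix='00' -> emit 'j', reset
Bit 11: prefix='1' (no match yet)
Bit 12: prefix='11' -> emit 'c', reset
Bit 13: prefix='0' (no match yet)
Bit 14: prefix='01' (no match yet)

Answer: 01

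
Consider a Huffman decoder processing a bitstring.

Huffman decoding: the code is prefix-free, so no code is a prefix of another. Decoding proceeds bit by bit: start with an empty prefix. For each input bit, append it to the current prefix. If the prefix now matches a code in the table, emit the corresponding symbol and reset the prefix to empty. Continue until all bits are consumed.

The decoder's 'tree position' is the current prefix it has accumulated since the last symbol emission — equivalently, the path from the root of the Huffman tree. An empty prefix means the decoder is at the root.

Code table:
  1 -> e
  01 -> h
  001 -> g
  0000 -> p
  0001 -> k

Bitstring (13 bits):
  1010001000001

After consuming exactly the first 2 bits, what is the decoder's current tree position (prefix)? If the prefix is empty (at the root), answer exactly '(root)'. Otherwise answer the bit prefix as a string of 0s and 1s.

Bit 0: prefix='1' -> emit 'e', reset
Bit 1: prefix='0' (no match yet)

Answer: 0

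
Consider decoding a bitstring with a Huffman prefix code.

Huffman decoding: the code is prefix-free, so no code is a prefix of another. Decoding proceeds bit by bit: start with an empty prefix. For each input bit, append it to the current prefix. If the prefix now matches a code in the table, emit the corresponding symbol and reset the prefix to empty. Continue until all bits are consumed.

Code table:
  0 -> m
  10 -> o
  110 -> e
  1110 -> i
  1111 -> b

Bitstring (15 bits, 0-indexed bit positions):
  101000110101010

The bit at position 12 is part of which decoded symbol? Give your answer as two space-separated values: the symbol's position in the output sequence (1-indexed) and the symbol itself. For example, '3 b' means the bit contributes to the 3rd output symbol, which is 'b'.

Bit 0: prefix='1' (no match yet)
Bit 1: prefix='10' -> emit 'o', reset
Bit 2: prefix='1' (no match yet)
Bit 3: prefix='10' -> emit 'o', reset
Bit 4: prefix='0' -> emit 'm', reset
Bit 5: prefix='0' -> emit 'm', reset
Bit 6: prefix='1' (no match yet)
Bit 7: prefix='11' (no match yet)
Bit 8: prefix='110' -> emit 'e', reset
Bit 9: prefix='1' (no match yet)
Bit 10: prefix='10' -> emit 'o', reset
Bit 11: prefix='1' (no match yet)
Bit 12: prefix='10' -> emit 'o', reset
Bit 13: prefix='1' (no match yet)
Bit 14: prefix='10' -> emit 'o', reset

Answer: 7 o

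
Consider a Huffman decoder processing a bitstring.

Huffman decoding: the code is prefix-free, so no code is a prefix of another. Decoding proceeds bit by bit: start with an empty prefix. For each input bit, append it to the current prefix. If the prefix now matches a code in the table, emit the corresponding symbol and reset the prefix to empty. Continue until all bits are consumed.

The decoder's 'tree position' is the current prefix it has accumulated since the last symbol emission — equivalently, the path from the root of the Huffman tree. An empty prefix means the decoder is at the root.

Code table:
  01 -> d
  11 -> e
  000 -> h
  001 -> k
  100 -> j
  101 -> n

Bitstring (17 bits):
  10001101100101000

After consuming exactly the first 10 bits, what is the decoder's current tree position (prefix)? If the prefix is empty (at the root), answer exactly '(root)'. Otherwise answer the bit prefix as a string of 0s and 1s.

Bit 0: prefix='1' (no match yet)
Bit 1: prefix='10' (no match yet)
Bit 2: prefix='100' -> emit 'j', reset
Bit 3: prefix='0' (no match yet)
Bit 4: prefix='01' -> emit 'd', reset
Bit 5: prefix='1' (no match yet)
Bit 6: prefix='10' (no match yet)
Bit 7: prefix='101' -> emit 'n', reset
Bit 8: prefix='1' (no match yet)
Bit 9: prefix='10' (no match yet)

Answer: 10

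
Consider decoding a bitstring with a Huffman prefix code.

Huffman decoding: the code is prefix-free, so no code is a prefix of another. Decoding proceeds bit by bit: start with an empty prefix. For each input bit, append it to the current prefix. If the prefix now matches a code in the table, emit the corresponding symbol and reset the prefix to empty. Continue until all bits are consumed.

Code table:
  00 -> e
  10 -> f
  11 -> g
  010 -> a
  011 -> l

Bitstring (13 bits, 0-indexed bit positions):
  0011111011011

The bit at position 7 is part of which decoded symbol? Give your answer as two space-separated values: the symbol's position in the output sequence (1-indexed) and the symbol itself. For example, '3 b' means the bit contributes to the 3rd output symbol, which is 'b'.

Bit 0: prefix='0' (no match yet)
Bit 1: prefix='00' -> emit 'e', reset
Bit 2: prefix='1' (no match yet)
Bit 3: prefix='11' -> emit 'g', reset
Bit 4: prefix='1' (no match yet)
Bit 5: prefix='11' -> emit 'g', reset
Bit 6: prefix='1' (no match yet)
Bit 7: prefix='10' -> emit 'f', reset
Bit 8: prefix='1' (no match yet)
Bit 9: prefix='11' -> emit 'g', reset
Bit 10: prefix='0' (no match yet)
Bit 11: prefix='01' (no match yet)

Answer: 4 f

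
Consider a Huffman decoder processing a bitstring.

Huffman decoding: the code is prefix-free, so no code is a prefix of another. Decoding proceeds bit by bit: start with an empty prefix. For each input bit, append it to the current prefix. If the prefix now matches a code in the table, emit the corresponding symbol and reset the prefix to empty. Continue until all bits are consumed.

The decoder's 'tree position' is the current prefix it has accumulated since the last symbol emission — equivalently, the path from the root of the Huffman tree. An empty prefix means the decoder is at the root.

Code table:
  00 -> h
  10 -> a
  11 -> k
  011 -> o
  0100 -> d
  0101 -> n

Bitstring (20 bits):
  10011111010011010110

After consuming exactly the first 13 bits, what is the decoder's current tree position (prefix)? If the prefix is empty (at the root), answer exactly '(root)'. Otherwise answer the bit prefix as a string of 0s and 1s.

Answer: 01

Derivation:
Bit 0: prefix='1' (no match yet)
Bit 1: prefix='10' -> emit 'a', reset
Bit 2: prefix='0' (no match yet)
Bit 3: prefix='01' (no match yet)
Bit 4: prefix='011' -> emit 'o', reset
Bit 5: prefix='1' (no match yet)
Bit 6: prefix='11' -> emit 'k', reset
Bit 7: prefix='1' (no match yet)
Bit 8: prefix='10' -> emit 'a', reset
Bit 9: prefix='1' (no match yet)
Bit 10: prefix='10' -> emit 'a', reset
Bit 11: prefix='0' (no match yet)
Bit 12: prefix='01' (no match yet)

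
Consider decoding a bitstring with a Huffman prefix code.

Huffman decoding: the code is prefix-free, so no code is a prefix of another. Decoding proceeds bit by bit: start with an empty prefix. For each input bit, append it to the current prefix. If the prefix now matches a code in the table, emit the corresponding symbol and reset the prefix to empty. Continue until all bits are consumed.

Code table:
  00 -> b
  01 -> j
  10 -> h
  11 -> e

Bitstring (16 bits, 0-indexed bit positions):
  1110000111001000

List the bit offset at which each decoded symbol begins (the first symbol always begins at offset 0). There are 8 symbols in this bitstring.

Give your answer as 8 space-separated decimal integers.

Answer: 0 2 4 6 8 10 12 14

Derivation:
Bit 0: prefix='1' (no match yet)
Bit 1: prefix='11' -> emit 'e', reset
Bit 2: prefix='1' (no match yet)
Bit 3: prefix='10' -> emit 'h', reset
Bit 4: prefix='0' (no match yet)
Bit 5: prefix='00' -> emit 'b', reset
Bit 6: prefix='0' (no match yet)
Bit 7: prefix='01' -> emit 'j', reset
Bit 8: prefix='1' (no match yet)
Bit 9: prefix='11' -> emit 'e', reset
Bit 10: prefix='0' (no match yet)
Bit 11: prefix='00' -> emit 'b', reset
Bit 12: prefix='1' (no match yet)
Bit 13: prefix='10' -> emit 'h', reset
Bit 14: prefix='0' (no match yet)
Bit 15: prefix='00' -> emit 'b', reset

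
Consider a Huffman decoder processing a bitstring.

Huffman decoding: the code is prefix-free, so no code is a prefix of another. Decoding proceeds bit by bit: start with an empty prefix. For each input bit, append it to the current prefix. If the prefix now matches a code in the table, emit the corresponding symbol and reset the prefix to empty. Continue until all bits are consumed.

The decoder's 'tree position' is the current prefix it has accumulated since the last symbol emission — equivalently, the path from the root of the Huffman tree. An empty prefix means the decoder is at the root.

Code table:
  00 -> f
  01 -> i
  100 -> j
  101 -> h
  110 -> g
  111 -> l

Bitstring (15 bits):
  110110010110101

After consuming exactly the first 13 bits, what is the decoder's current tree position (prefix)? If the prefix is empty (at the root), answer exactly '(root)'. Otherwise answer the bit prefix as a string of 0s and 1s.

Bit 0: prefix='1' (no match yet)
Bit 1: prefix='11' (no match yet)
Bit 2: prefix='110' -> emit 'g', reset
Bit 3: prefix='1' (no match yet)
Bit 4: prefix='11' (no match yet)
Bit 5: prefix='110' -> emit 'g', reset
Bit 6: prefix='0' (no match yet)
Bit 7: prefix='01' -> emit 'i', reset
Bit 8: prefix='0' (no match yet)
Bit 9: prefix='01' -> emit 'i', reset
Bit 10: prefix='1' (no match yet)
Bit 11: prefix='10' (no match yet)
Bit 12: prefix='101' -> emit 'h', reset

Answer: (root)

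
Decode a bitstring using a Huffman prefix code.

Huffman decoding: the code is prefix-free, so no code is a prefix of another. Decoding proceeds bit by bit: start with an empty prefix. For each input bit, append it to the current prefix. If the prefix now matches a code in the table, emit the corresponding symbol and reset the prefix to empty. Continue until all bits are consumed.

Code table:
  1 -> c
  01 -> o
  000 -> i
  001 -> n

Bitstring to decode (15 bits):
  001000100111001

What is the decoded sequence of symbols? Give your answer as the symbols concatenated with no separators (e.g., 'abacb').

Answer: nicnccn

Derivation:
Bit 0: prefix='0' (no match yet)
Bit 1: prefix='00' (no match yet)
Bit 2: prefix='001' -> emit 'n', reset
Bit 3: prefix='0' (no match yet)
Bit 4: prefix='00' (no match yet)
Bit 5: prefix='000' -> emit 'i', reset
Bit 6: prefix='1' -> emit 'c', reset
Bit 7: prefix='0' (no match yet)
Bit 8: prefix='00' (no match yet)
Bit 9: prefix='001' -> emit 'n', reset
Bit 10: prefix='1' -> emit 'c', reset
Bit 11: prefix='1' -> emit 'c', reset
Bit 12: prefix='0' (no match yet)
Bit 13: prefix='00' (no match yet)
Bit 14: prefix='001' -> emit 'n', reset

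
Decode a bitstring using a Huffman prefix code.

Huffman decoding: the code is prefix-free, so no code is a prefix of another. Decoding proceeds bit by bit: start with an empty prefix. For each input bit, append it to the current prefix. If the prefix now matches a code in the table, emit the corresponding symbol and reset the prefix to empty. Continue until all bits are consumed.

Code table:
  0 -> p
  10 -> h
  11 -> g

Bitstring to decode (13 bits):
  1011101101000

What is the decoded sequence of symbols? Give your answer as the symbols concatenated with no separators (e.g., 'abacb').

Answer: hghgphpp

Derivation:
Bit 0: prefix='1' (no match yet)
Bit 1: prefix='10' -> emit 'h', reset
Bit 2: prefix='1' (no match yet)
Bit 3: prefix='11' -> emit 'g', reset
Bit 4: prefix='1' (no match yet)
Bit 5: prefix='10' -> emit 'h', reset
Bit 6: prefix='1' (no match yet)
Bit 7: prefix='11' -> emit 'g', reset
Bit 8: prefix='0' -> emit 'p', reset
Bit 9: prefix='1' (no match yet)
Bit 10: prefix='10' -> emit 'h', reset
Bit 11: prefix='0' -> emit 'p', reset
Bit 12: prefix='0' -> emit 'p', reset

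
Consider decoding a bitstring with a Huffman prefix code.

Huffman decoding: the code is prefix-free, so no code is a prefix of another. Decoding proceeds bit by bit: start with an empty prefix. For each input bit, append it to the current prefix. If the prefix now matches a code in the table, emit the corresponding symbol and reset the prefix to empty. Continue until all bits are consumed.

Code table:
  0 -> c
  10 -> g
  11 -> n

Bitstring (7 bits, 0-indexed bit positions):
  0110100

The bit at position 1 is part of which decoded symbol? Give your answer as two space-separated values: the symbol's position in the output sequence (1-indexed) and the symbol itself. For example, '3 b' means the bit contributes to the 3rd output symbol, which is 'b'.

Answer: 2 n

Derivation:
Bit 0: prefix='0' -> emit 'c', reset
Bit 1: prefix='1' (no match yet)
Bit 2: prefix='11' -> emit 'n', reset
Bit 3: prefix='0' -> emit 'c', reset
Bit 4: prefix='1' (no match yet)
Bit 5: prefix='10' -> emit 'g', reset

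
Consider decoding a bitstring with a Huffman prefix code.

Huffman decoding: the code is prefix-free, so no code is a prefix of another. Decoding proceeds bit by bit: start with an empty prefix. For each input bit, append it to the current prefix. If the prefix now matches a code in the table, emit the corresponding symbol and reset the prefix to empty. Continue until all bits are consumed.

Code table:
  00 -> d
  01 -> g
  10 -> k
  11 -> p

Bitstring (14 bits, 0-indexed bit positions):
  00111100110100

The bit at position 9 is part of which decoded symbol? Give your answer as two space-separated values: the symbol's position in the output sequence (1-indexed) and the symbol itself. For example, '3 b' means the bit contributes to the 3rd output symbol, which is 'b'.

Bit 0: prefix='0' (no match yet)
Bit 1: prefix='00' -> emit 'd', reset
Bit 2: prefix='1' (no match yet)
Bit 3: prefix='11' -> emit 'p', reset
Bit 4: prefix='1' (no match yet)
Bit 5: prefix='11' -> emit 'p', reset
Bit 6: prefix='0' (no match yet)
Bit 7: prefix='00' -> emit 'd', reset
Bit 8: prefix='1' (no match yet)
Bit 9: prefix='11' -> emit 'p', reset
Bit 10: prefix='0' (no match yet)
Bit 11: prefix='01' -> emit 'g', reset
Bit 12: prefix='0' (no match yet)
Bit 13: prefix='00' -> emit 'd', reset

Answer: 5 p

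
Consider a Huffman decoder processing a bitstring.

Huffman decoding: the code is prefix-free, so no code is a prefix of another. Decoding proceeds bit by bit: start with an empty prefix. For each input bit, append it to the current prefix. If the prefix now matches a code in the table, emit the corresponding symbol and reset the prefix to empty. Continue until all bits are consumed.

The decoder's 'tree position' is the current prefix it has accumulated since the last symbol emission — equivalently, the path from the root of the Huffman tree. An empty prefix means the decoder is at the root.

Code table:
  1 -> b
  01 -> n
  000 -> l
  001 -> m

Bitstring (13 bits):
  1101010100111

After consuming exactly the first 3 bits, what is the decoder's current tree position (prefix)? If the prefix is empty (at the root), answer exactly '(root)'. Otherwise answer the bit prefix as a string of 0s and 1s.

Bit 0: prefix='1' -> emit 'b', reset
Bit 1: prefix='1' -> emit 'b', reset
Bit 2: prefix='0' (no match yet)

Answer: 0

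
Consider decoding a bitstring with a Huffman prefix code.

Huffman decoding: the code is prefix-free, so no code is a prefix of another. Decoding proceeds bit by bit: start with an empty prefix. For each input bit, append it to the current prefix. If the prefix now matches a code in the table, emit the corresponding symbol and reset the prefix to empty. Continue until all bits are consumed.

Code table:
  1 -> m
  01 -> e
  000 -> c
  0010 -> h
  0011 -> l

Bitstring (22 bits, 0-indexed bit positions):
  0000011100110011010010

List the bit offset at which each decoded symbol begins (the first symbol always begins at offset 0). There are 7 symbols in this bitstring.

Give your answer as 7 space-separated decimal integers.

Answer: 0 3 7 8 12 16 18

Derivation:
Bit 0: prefix='0' (no match yet)
Bit 1: prefix='00' (no match yet)
Bit 2: prefix='000' -> emit 'c', reset
Bit 3: prefix='0' (no match yet)
Bit 4: prefix='00' (no match yet)
Bit 5: prefix='001' (no match yet)
Bit 6: prefix='0011' -> emit 'l', reset
Bit 7: prefix='1' -> emit 'm', reset
Bit 8: prefix='0' (no match yet)
Bit 9: prefix='00' (no match yet)
Bit 10: prefix='001' (no match yet)
Bit 11: prefix='0011' -> emit 'l', reset
Bit 12: prefix='0' (no match yet)
Bit 13: prefix='00' (no match yet)
Bit 14: prefix='001' (no match yet)
Bit 15: prefix='0011' -> emit 'l', reset
Bit 16: prefix='0' (no match yet)
Bit 17: prefix='01' -> emit 'e', reset
Bit 18: prefix='0' (no match yet)
Bit 19: prefix='00' (no match yet)
Bit 20: prefix='001' (no match yet)
Bit 21: prefix='0010' -> emit 'h', reset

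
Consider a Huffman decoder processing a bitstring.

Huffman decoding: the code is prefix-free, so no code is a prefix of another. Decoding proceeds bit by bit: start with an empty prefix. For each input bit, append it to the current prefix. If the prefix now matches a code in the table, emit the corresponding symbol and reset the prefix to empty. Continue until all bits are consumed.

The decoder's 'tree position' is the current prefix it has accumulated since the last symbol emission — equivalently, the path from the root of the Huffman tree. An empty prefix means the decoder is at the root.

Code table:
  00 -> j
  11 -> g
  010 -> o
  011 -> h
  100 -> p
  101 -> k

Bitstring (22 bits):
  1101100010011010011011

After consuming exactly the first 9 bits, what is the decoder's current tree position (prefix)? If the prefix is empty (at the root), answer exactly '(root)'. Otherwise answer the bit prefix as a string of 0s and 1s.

Answer: 01

Derivation:
Bit 0: prefix='1' (no match yet)
Bit 1: prefix='11' -> emit 'g', reset
Bit 2: prefix='0' (no match yet)
Bit 3: prefix='01' (no match yet)
Bit 4: prefix='011' -> emit 'h', reset
Bit 5: prefix='0' (no match yet)
Bit 6: prefix='00' -> emit 'j', reset
Bit 7: prefix='0' (no match yet)
Bit 8: prefix='01' (no match yet)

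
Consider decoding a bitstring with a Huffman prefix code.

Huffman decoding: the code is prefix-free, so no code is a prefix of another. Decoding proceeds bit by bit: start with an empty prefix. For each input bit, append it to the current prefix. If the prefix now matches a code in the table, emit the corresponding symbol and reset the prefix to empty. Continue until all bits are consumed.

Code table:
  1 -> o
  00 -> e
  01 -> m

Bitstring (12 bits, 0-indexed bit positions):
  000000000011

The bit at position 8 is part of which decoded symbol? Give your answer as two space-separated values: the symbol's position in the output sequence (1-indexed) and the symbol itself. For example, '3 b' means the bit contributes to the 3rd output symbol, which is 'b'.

Bit 0: prefix='0' (no match yet)
Bit 1: prefix='00' -> emit 'e', reset
Bit 2: prefix='0' (no match yet)
Bit 3: prefix='00' -> emit 'e', reset
Bit 4: prefix='0' (no match yet)
Bit 5: prefix='00' -> emit 'e', reset
Bit 6: prefix='0' (no match yet)
Bit 7: prefix='00' -> emit 'e', reset
Bit 8: prefix='0' (no match yet)
Bit 9: prefix='00' -> emit 'e', reset
Bit 10: prefix='1' -> emit 'o', reset
Bit 11: prefix='1' -> emit 'o', reset

Answer: 5 e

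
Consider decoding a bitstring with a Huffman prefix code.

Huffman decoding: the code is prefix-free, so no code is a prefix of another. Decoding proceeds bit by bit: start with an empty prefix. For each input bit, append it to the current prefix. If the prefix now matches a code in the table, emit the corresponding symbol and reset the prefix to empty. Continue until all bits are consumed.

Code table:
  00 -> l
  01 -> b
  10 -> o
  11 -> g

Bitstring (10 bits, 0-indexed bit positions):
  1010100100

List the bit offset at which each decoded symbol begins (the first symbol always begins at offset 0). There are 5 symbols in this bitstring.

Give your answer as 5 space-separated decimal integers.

Bit 0: prefix='1' (no match yet)
Bit 1: prefix='10' -> emit 'o', reset
Bit 2: prefix='1' (no match yet)
Bit 3: prefix='10' -> emit 'o', reset
Bit 4: prefix='1' (no match yet)
Bit 5: prefix='10' -> emit 'o', reset
Bit 6: prefix='0' (no match yet)
Bit 7: prefix='01' -> emit 'b', reset
Bit 8: prefix='0' (no match yet)
Bit 9: prefix='00' -> emit 'l', reset

Answer: 0 2 4 6 8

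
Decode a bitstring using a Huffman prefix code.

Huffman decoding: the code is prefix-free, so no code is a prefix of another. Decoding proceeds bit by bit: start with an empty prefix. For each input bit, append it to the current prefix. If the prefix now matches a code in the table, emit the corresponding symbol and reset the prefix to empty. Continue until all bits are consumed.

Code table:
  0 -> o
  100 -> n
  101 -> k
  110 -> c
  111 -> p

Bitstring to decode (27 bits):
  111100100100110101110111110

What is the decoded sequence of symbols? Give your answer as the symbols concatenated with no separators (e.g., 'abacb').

Bit 0: prefix='1' (no match yet)
Bit 1: prefix='11' (no match yet)
Bit 2: prefix='111' -> emit 'p', reset
Bit 3: prefix='1' (no match yet)
Bit 4: prefix='10' (no match yet)
Bit 5: prefix='100' -> emit 'n', reset
Bit 6: prefix='1' (no match yet)
Bit 7: prefix='10' (no match yet)
Bit 8: prefix='100' -> emit 'n', reset
Bit 9: prefix='1' (no match yet)
Bit 10: prefix='10' (no match yet)
Bit 11: prefix='100' -> emit 'n', reset
Bit 12: prefix='1' (no match yet)
Bit 13: prefix='11' (no match yet)
Bit 14: prefix='110' -> emit 'c', reset
Bit 15: prefix='1' (no match yet)
Bit 16: prefix='10' (no match yet)
Bit 17: prefix='101' -> emit 'k', reset
Bit 18: prefix='1' (no match yet)
Bit 19: prefix='11' (no match yet)
Bit 20: prefix='110' -> emit 'c', reset
Bit 21: prefix='1' (no match yet)
Bit 22: prefix='11' (no match yet)
Bit 23: prefix='111' -> emit 'p', reset
Bit 24: prefix='1' (no match yet)
Bit 25: prefix='11' (no match yet)
Bit 26: prefix='110' -> emit 'c', reset

Answer: pnnnckcpc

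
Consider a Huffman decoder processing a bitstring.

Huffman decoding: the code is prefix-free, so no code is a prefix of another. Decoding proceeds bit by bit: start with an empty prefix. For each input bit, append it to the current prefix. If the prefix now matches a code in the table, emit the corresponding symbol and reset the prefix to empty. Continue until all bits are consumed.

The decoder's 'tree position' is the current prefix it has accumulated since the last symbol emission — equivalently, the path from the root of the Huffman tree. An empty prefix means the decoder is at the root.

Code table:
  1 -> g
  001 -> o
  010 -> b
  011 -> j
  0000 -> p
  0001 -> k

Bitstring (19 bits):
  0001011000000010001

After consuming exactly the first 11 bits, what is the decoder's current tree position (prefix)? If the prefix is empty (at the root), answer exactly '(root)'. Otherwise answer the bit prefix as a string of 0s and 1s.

Answer: (root)

Derivation:
Bit 0: prefix='0' (no match yet)
Bit 1: prefix='00' (no match yet)
Bit 2: prefix='000' (no match yet)
Bit 3: prefix='0001' -> emit 'k', reset
Bit 4: prefix='0' (no match yet)
Bit 5: prefix='01' (no match yet)
Bit 6: prefix='011' -> emit 'j', reset
Bit 7: prefix='0' (no match yet)
Bit 8: prefix='00' (no match yet)
Bit 9: prefix='000' (no match yet)
Bit 10: prefix='0000' -> emit 'p', reset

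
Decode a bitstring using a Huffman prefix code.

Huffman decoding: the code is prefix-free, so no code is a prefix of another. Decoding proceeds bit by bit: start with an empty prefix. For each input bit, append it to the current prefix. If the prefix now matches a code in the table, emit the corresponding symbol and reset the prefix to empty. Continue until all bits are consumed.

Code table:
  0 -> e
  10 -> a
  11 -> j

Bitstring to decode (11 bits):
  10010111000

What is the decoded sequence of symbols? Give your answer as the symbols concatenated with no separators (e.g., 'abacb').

Bit 0: prefix='1' (no match yet)
Bit 1: prefix='10' -> emit 'a', reset
Bit 2: prefix='0' -> emit 'e', reset
Bit 3: prefix='1' (no match yet)
Bit 4: prefix='10' -> emit 'a', reset
Bit 5: prefix='1' (no match yet)
Bit 6: prefix='11' -> emit 'j', reset
Bit 7: prefix='1' (no match yet)
Bit 8: prefix='10' -> emit 'a', reset
Bit 9: prefix='0' -> emit 'e', reset
Bit 10: prefix='0' -> emit 'e', reset

Answer: aeajaee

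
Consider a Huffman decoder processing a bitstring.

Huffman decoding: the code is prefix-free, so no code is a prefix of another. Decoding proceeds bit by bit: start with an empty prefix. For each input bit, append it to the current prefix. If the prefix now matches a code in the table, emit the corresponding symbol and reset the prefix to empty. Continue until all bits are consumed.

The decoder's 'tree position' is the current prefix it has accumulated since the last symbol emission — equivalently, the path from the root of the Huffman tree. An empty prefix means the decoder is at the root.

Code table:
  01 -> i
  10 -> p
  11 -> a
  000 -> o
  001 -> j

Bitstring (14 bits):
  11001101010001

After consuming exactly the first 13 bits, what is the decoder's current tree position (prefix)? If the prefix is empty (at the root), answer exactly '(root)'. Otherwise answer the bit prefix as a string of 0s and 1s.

Bit 0: prefix='1' (no match yet)
Bit 1: prefix='11' -> emit 'a', reset
Bit 2: prefix='0' (no match yet)
Bit 3: prefix='00' (no match yet)
Bit 4: prefix='001' -> emit 'j', reset
Bit 5: prefix='1' (no match yet)
Bit 6: prefix='10' -> emit 'p', reset
Bit 7: prefix='1' (no match yet)
Bit 8: prefix='10' -> emit 'p', reset
Bit 9: prefix='1' (no match yet)
Bit 10: prefix='10' -> emit 'p', reset
Bit 11: prefix='0' (no match yet)
Bit 12: prefix='00' (no match yet)

Answer: 00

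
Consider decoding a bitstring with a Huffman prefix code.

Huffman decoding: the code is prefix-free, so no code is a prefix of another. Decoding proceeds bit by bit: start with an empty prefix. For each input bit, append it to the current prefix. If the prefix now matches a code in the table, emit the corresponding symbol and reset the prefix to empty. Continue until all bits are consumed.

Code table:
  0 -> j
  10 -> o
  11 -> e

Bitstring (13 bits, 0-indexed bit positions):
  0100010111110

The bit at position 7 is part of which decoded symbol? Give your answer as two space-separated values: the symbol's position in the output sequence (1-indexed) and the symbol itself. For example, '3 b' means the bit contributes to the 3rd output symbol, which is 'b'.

Bit 0: prefix='0' -> emit 'j', reset
Bit 1: prefix='1' (no match yet)
Bit 2: prefix='10' -> emit 'o', reset
Bit 3: prefix='0' -> emit 'j', reset
Bit 4: prefix='0' -> emit 'j', reset
Bit 5: prefix='1' (no match yet)
Bit 6: prefix='10' -> emit 'o', reset
Bit 7: prefix='1' (no match yet)
Bit 8: prefix='11' -> emit 'e', reset
Bit 9: prefix='1' (no match yet)
Bit 10: prefix='11' -> emit 'e', reset
Bit 11: prefix='1' (no match yet)

Answer: 6 e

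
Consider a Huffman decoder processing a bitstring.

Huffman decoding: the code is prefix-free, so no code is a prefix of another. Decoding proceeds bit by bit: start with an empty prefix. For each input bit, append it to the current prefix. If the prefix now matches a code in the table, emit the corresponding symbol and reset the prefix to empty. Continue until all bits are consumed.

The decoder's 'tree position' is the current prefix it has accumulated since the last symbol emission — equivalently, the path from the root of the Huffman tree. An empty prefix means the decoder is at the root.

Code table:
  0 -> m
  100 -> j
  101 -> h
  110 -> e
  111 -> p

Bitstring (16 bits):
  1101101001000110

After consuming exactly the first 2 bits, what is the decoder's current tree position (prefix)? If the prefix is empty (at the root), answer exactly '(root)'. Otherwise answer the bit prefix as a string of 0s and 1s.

Bit 0: prefix='1' (no match yet)
Bit 1: prefix='11' (no match yet)

Answer: 11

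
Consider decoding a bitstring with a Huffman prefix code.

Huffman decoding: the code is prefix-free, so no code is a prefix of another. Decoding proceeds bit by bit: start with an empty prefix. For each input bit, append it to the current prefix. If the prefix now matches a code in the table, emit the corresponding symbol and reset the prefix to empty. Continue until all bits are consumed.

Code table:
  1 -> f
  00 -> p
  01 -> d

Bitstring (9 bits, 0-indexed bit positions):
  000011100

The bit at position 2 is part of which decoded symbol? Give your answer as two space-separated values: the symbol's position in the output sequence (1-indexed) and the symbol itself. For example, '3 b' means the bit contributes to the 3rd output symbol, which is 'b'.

Answer: 2 p

Derivation:
Bit 0: prefix='0' (no match yet)
Bit 1: prefix='00' -> emit 'p', reset
Bit 2: prefix='0' (no match yet)
Bit 3: prefix='00' -> emit 'p', reset
Bit 4: prefix='1' -> emit 'f', reset
Bit 5: prefix='1' -> emit 'f', reset
Bit 6: prefix='1' -> emit 'f', reset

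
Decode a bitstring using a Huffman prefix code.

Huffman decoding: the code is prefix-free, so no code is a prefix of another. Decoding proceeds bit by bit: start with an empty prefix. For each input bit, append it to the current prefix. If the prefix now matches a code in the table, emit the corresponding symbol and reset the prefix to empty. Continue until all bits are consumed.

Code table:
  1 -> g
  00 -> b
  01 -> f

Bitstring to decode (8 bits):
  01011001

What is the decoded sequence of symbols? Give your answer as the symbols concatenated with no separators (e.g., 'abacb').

Bit 0: prefix='0' (no match yet)
Bit 1: prefix='01' -> emit 'f', reset
Bit 2: prefix='0' (no match yet)
Bit 3: prefix='01' -> emit 'f', reset
Bit 4: prefix='1' -> emit 'g', reset
Bit 5: prefix='0' (no match yet)
Bit 6: prefix='00' -> emit 'b', reset
Bit 7: prefix='1' -> emit 'g', reset

Answer: ffgbg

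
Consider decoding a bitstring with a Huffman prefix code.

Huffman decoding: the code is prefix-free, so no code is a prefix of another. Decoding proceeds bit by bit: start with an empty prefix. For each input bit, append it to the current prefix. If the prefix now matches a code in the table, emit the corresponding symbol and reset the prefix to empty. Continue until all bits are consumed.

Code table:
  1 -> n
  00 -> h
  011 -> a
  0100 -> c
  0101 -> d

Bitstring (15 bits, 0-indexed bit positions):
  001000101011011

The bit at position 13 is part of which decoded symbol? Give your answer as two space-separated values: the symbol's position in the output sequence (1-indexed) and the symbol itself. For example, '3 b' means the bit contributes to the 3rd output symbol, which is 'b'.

Answer: 6 a

Derivation:
Bit 0: prefix='0' (no match yet)
Bit 1: prefix='00' -> emit 'h', reset
Bit 2: prefix='1' -> emit 'n', reset
Bit 3: prefix='0' (no match yet)
Bit 4: prefix='00' -> emit 'h', reset
Bit 5: prefix='0' (no match yet)
Bit 6: prefix='01' (no match yet)
Bit 7: prefix='010' (no match yet)
Bit 8: prefix='0101' -> emit 'd', reset
Bit 9: prefix='0' (no match yet)
Bit 10: prefix='01' (no match yet)
Bit 11: prefix='011' -> emit 'a', reset
Bit 12: prefix='0' (no match yet)
Bit 13: prefix='01' (no match yet)
Bit 14: prefix='011' -> emit 'a', reset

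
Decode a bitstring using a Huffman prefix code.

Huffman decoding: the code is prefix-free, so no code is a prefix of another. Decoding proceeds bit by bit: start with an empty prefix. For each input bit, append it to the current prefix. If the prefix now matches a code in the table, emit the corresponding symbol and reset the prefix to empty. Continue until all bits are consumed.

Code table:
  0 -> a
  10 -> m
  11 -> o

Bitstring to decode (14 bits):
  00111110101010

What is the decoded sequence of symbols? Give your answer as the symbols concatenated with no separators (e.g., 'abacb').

Answer: aaoommmm

Derivation:
Bit 0: prefix='0' -> emit 'a', reset
Bit 1: prefix='0' -> emit 'a', reset
Bit 2: prefix='1' (no match yet)
Bit 3: prefix='11' -> emit 'o', reset
Bit 4: prefix='1' (no match yet)
Bit 5: prefix='11' -> emit 'o', reset
Bit 6: prefix='1' (no match yet)
Bit 7: prefix='10' -> emit 'm', reset
Bit 8: prefix='1' (no match yet)
Bit 9: prefix='10' -> emit 'm', reset
Bit 10: prefix='1' (no match yet)
Bit 11: prefix='10' -> emit 'm', reset
Bit 12: prefix='1' (no match yet)
Bit 13: prefix='10' -> emit 'm', reset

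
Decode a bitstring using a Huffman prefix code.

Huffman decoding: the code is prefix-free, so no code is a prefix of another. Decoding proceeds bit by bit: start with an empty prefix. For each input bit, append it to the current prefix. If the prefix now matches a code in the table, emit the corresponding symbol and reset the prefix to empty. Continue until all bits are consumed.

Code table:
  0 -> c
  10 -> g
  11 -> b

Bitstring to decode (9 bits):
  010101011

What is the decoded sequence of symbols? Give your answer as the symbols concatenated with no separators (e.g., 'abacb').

Answer: cgggb

Derivation:
Bit 0: prefix='0' -> emit 'c', reset
Bit 1: prefix='1' (no match yet)
Bit 2: prefix='10' -> emit 'g', reset
Bit 3: prefix='1' (no match yet)
Bit 4: prefix='10' -> emit 'g', reset
Bit 5: prefix='1' (no match yet)
Bit 6: prefix='10' -> emit 'g', reset
Bit 7: prefix='1' (no match yet)
Bit 8: prefix='11' -> emit 'b', reset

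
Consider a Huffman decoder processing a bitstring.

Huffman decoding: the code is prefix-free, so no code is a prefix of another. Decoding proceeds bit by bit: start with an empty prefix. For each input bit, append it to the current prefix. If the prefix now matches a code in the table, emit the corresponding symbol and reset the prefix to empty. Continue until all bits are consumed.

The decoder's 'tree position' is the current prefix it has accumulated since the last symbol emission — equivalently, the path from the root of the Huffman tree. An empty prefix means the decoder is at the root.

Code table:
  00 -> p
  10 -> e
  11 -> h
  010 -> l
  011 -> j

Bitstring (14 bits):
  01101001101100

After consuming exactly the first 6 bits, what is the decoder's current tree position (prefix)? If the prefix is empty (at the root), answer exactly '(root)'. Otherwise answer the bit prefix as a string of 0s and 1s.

Answer: (root)

Derivation:
Bit 0: prefix='0' (no match yet)
Bit 1: prefix='01' (no match yet)
Bit 2: prefix='011' -> emit 'j', reset
Bit 3: prefix='0' (no match yet)
Bit 4: prefix='01' (no match yet)
Bit 5: prefix='010' -> emit 'l', reset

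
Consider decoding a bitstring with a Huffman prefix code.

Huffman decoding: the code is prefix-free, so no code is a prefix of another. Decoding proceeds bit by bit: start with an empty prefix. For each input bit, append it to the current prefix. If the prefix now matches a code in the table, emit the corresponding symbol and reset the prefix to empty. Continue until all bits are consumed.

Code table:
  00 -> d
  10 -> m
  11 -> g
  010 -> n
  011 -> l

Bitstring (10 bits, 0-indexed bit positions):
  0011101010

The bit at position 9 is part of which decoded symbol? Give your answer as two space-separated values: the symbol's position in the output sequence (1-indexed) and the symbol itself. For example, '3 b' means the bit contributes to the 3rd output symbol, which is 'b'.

Answer: 5 m

Derivation:
Bit 0: prefix='0' (no match yet)
Bit 1: prefix='00' -> emit 'd', reset
Bit 2: prefix='1' (no match yet)
Bit 3: prefix='11' -> emit 'g', reset
Bit 4: prefix='1' (no match yet)
Bit 5: prefix='10' -> emit 'm', reset
Bit 6: prefix='1' (no match yet)
Bit 7: prefix='10' -> emit 'm', reset
Bit 8: prefix='1' (no match yet)
Bit 9: prefix='10' -> emit 'm', reset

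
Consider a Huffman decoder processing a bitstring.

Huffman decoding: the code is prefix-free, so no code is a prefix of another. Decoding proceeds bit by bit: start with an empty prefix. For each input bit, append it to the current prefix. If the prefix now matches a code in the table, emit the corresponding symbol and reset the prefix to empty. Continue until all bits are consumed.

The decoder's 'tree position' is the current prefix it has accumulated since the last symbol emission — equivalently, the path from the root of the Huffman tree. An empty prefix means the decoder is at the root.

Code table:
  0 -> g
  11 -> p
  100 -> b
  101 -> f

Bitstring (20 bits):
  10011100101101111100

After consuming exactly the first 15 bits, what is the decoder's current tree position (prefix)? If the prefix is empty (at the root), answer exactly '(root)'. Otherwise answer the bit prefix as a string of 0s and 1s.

Answer: 1

Derivation:
Bit 0: prefix='1' (no match yet)
Bit 1: prefix='10' (no match yet)
Bit 2: prefix='100' -> emit 'b', reset
Bit 3: prefix='1' (no match yet)
Bit 4: prefix='11' -> emit 'p', reset
Bit 5: prefix='1' (no match yet)
Bit 6: prefix='10' (no match yet)
Bit 7: prefix='100' -> emit 'b', reset
Bit 8: prefix='1' (no match yet)
Bit 9: prefix='10' (no match yet)
Bit 10: prefix='101' -> emit 'f', reset
Bit 11: prefix='1' (no match yet)
Bit 12: prefix='10' (no match yet)
Bit 13: prefix='101' -> emit 'f', reset
Bit 14: prefix='1' (no match yet)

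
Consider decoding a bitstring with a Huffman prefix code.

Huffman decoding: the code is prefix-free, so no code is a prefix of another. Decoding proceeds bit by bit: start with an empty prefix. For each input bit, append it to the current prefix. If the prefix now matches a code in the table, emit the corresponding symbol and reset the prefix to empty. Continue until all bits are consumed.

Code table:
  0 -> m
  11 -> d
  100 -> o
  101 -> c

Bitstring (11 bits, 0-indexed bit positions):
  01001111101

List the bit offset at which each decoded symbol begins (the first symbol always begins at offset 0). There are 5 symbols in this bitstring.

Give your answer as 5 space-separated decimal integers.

Bit 0: prefix='0' -> emit 'm', reset
Bit 1: prefix='1' (no match yet)
Bit 2: prefix='10' (no match yet)
Bit 3: prefix='100' -> emit 'o', reset
Bit 4: prefix='1' (no match yet)
Bit 5: prefix='11' -> emit 'd', reset
Bit 6: prefix='1' (no match yet)
Bit 7: prefix='11' -> emit 'd', reset
Bit 8: prefix='1' (no match yet)
Bit 9: prefix='10' (no match yet)
Bit 10: prefix='101' -> emit 'c', reset

Answer: 0 1 4 6 8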